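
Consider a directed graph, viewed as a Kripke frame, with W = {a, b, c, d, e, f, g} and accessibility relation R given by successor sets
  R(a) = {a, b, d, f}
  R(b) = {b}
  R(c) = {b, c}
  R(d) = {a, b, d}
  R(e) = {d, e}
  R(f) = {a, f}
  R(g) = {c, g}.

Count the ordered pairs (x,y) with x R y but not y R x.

Enumerating: (a,b), (c,b), (d,b), (e,d), (g,c).

5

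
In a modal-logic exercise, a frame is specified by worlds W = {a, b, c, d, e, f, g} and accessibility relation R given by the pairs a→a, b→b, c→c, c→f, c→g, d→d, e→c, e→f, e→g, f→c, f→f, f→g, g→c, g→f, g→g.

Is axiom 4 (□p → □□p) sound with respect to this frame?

The schema 4 characterises exactly the transitive frames.
Transitive: yes — every two-step R-path is closed by a direct edge.

Yes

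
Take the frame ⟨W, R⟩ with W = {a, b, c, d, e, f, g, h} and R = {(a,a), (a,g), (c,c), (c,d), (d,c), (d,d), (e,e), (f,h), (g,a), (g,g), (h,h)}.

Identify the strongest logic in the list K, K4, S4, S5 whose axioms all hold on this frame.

K4

Transitive (axiom 4): yes — every two-step R-path is closed by a direct edge.
Reflexive (axiom T): no — b is not related to itself.
Euclidean (axiom 5): yes — any two successors of a common world are R-related.
So F validates K, K4; S4 would additionally require R to be reflexive. The strongest is K4.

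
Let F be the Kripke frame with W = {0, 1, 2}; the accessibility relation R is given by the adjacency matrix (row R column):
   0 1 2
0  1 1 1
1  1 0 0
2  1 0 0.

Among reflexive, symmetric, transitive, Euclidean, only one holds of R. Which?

symmetric

Reflexive: no — 1 is not related to itself.
Symmetric: yes — every pair in R has its reverse in R.
Transitive: no — 1 R 0 and 0 R 2, but not 1 R 2.
Euclidean: no — 0 R 1 and 0 R 2, but not 1 R 2.
Only symmetric holds.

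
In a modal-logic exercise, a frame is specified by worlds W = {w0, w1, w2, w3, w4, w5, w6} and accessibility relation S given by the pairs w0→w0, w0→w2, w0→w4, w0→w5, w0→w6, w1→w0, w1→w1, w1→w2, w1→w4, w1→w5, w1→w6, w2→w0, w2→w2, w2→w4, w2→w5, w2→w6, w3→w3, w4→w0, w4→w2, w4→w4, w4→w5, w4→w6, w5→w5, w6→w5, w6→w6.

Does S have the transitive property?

Yes

Transitive: yes — every two-step S-path is closed by a direct edge.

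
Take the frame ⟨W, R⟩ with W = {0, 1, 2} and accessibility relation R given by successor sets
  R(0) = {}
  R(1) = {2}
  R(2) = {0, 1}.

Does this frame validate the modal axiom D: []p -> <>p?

No

The schema D characterises exactly the serial frames.
Serial: no — 0 has no R-successor.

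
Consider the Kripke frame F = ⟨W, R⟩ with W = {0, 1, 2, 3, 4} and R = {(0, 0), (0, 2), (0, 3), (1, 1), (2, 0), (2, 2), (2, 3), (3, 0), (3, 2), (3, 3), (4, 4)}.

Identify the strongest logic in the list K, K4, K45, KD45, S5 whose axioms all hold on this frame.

Transitive (axiom 4): yes — every two-step R-path is closed by a direct edge.
Euclidean (axiom 5): yes — any two successors of a common world are R-related.
Serial (axiom D): yes — every world has a successor (e.g. 0 R 0).
Reflexive (axiom T): yes — every world is R-related to itself.
So F validates K, K4, K45, KD45, S5. The strongest is S5.

S5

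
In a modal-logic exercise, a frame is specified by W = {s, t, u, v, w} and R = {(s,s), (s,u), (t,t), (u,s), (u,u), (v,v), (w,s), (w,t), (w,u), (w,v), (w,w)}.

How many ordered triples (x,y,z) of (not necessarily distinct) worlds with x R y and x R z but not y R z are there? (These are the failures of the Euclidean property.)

Enumerating: (w,s,t), (w,s,v), (w,s,w), (w,t,s), (w,t,u), (w,t,v), (w,t,w), (w,u,t), (w,u,v), (w,u,w), (w,v,s), (w,v,t), (w,v,u), (w,v,w).

14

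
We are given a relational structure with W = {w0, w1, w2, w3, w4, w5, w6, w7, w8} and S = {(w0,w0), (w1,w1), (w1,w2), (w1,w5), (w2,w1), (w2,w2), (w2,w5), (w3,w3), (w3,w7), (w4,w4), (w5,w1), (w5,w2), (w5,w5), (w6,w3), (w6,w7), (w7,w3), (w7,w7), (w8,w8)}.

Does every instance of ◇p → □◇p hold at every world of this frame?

Yes

Axiom 5 corresponds to the accessibility relation being Euclidean.
Euclidean: yes — any two successors of a common world are S-related.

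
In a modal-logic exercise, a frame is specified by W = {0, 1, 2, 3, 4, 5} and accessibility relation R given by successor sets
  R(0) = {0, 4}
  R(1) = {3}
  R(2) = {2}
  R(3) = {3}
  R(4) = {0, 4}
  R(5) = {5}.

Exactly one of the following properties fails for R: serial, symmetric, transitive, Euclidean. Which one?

symmetric

Serial: yes — every world has a successor (e.g. 0 R 0).
Symmetric: no — 1 R 3 but not 3 R 1.
Transitive: yes — every two-step R-path is closed by a direct edge.
Euclidean: yes — any two successors of a common world are R-related.
Only symmetric fails.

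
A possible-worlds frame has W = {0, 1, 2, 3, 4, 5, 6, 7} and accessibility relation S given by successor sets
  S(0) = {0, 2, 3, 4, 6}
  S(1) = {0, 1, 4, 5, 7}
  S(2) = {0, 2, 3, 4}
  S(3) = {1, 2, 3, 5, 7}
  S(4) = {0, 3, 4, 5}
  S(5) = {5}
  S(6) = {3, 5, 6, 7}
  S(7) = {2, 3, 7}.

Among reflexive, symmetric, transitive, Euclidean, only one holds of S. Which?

reflexive

Reflexive: yes — every world is S-related to itself.
Symmetric: no — 0 S 3 but not 3 S 0.
Transitive: no — 0 S 3 and 3 S 1, but not 0 S 1.
Euclidean: no — 0 S 2 and 0 S 6, but not 2 S 6.
Only reflexive holds.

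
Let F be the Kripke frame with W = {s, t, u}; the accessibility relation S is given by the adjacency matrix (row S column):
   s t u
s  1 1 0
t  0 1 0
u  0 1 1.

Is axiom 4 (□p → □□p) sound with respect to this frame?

Yes

By correspondence theory, 4 is valid on a frame iff S is transitive.
Transitive: yes — every two-step S-path is closed by a direct edge.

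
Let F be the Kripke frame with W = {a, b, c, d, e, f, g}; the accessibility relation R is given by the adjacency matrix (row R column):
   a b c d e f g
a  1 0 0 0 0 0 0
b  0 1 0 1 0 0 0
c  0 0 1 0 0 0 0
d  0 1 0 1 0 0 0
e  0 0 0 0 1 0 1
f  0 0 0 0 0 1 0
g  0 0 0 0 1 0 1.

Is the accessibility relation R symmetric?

Symmetric: yes — every pair in R has its reverse in R.

Yes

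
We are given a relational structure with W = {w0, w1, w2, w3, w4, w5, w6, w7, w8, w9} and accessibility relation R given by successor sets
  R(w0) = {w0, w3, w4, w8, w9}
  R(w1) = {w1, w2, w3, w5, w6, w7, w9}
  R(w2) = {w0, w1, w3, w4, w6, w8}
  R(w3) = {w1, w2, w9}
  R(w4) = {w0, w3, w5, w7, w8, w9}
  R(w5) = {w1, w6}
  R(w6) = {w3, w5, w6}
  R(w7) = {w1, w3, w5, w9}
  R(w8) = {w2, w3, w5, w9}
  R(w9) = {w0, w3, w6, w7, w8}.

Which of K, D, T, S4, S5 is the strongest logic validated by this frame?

D

Serial (axiom D): yes — every world has a successor (e.g. w0 R w0).
Reflexive (axiom T): no — w2 is not related to itself.
Transitive (axiom 4): no — w0 R w3 and w3 R w1, but not w0 R w1.
Euclidean (axiom 5): no — w0 R w3 and w0 R w4, but not w3 R w4.
So F validates K, D; T would additionally require R to be reflexive. The strongest is D.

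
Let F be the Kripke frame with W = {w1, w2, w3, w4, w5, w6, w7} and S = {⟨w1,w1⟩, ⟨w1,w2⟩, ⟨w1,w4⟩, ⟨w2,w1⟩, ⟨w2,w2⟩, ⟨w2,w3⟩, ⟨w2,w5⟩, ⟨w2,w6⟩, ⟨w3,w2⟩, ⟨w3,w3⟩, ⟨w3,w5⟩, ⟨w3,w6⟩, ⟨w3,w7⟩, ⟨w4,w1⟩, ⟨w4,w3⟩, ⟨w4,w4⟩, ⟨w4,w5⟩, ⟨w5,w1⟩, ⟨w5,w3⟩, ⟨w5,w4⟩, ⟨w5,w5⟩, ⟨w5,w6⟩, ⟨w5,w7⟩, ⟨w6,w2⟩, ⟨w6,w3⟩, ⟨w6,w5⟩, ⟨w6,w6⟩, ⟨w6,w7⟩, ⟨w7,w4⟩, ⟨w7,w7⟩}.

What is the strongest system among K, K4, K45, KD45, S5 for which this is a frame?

K

Transitive (axiom 4): no — w1 S w2 and w2 S w3, but not w1 S w3.
Euclidean (axiom 5): no — w1 S w2 and w1 S w4, but not w2 S w4.
Serial (axiom D): yes — every world has a successor (e.g. w1 S w1).
Reflexive (axiom T): yes — every world is S-related to itself.
So F validates K; K4 would additionally require S to be transitive. The strongest is K.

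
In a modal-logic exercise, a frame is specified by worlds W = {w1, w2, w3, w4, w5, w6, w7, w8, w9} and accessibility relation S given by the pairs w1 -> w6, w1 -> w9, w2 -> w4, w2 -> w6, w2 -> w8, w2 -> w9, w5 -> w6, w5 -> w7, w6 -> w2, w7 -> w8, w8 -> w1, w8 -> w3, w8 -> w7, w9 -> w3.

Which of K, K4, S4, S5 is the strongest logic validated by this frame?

K

Transitive (axiom 4): no — w1 S w6 and w6 S w2, but not w1 S w2.
Reflexive (axiom T): no — w1 is not related to itself.
Euclidean (axiom 5): no — w1 S w6 and w1 S w9, but not w6 S w9.
So F validates K; K4 would additionally require S to be transitive. The strongest is K.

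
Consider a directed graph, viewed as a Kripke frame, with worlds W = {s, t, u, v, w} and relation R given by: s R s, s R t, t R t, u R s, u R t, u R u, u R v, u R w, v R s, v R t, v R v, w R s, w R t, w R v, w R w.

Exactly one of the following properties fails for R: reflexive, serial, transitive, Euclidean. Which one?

Euclidean

Reflexive: yes — every world is R-related to itself.
Serial: yes — every world has a successor (e.g. s R s).
Transitive: yes — every two-step R-path is closed by a direct edge.
Euclidean: no — u R s and u R v, but not s R v.
Only Euclidean fails.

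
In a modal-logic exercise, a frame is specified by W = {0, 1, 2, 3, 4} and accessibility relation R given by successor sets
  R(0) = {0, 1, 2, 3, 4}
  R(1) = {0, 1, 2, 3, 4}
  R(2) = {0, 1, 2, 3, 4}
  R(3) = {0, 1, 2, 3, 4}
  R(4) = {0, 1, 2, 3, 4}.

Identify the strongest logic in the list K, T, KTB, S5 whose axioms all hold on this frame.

S5

Reflexive (axiom T): yes — every world is R-related to itself.
Symmetric (axiom B): yes — every pair in R has its reverse in R.
Euclidean (axiom 5): yes — any two successors of a common world are R-related.
So F validates K, T, KTB, S5. The strongest is S5.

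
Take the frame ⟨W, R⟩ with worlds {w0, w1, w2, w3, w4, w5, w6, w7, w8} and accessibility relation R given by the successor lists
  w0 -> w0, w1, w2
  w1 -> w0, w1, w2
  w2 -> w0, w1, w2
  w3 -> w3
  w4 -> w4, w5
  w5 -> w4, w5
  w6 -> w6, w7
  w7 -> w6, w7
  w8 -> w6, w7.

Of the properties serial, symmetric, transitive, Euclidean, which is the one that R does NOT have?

symmetric

Serial: yes — every world has a successor (e.g. w0 R w0).
Symmetric: no — w8 R w6 but not w6 R w8.
Transitive: yes — every two-step R-path is closed by a direct edge.
Euclidean: yes — any two successors of a common world are R-related.
Only symmetric fails.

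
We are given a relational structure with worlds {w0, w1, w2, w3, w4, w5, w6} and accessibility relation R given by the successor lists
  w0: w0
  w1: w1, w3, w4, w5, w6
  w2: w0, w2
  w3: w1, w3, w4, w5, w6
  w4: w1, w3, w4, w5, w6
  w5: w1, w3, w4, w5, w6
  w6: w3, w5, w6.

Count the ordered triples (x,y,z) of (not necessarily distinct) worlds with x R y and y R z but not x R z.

Enumerating: (w6,w3,w1), (w6,w3,w4), (w6,w5,w1), (w6,w5,w4).

4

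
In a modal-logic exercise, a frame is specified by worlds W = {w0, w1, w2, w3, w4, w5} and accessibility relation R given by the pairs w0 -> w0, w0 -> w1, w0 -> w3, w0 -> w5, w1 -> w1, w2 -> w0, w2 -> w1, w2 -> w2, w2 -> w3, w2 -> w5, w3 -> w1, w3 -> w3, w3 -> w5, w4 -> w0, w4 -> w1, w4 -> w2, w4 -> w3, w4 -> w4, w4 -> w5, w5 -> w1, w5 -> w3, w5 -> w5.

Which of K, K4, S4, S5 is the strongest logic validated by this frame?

Transitive (axiom 4): yes — every two-step R-path is closed by a direct edge.
Reflexive (axiom T): yes — every world is R-related to itself.
Euclidean (axiom 5): no — w0 R w1 and w0 R w3, but not w1 R w3.
So F validates K, K4, S4; S5 would additionally require R to be Euclidean. The strongest is S4.

S4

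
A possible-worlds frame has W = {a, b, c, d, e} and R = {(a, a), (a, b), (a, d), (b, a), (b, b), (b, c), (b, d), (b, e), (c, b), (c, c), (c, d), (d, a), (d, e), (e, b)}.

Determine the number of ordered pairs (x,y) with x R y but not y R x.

3

Enumerating: (b,d), (c,d), (d,e).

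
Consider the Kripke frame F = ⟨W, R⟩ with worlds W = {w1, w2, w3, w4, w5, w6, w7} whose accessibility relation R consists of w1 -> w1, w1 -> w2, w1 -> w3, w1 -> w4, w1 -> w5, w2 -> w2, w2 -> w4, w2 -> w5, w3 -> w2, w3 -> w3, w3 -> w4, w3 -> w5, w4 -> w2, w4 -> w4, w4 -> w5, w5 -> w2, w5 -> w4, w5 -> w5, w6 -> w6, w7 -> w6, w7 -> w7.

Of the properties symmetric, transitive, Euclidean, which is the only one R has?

Symmetric: no — w1 R w2 but not w2 R w1.
Transitive: yes — every two-step R-path is closed by a direct edge.
Euclidean: no — w1 R w2 and w1 R w3, but not w2 R w3.
Only transitive holds.

transitive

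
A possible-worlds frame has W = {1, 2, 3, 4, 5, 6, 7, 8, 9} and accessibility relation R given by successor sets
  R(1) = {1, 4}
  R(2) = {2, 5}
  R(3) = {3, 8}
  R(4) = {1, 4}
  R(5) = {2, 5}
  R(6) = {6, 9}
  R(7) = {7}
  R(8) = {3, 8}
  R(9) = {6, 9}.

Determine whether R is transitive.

Yes

Transitive: yes — every two-step R-path is closed by a direct edge.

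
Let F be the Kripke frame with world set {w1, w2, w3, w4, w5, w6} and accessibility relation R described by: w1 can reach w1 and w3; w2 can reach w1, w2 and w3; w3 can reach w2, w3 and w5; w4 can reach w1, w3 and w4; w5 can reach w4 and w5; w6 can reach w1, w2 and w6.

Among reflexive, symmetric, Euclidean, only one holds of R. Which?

Reflexive: yes — every world is R-related to itself.
Symmetric: no — w1 R w3 but not w3 R w1.
Euclidean: no — w2 R w3 and w2 R w1, but not w3 R w1.
Only reflexive holds.

reflexive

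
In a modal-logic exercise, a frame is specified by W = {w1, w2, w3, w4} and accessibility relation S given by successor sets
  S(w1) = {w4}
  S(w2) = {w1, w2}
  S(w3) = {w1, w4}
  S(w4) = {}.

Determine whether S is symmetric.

No

Symmetric: no — w1 S w4 but not w4 S w1.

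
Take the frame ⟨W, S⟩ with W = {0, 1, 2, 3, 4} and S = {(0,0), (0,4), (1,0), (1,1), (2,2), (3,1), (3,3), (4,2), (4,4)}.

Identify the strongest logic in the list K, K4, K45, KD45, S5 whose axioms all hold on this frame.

K

Transitive (axiom 4): no — 0 S 4 and 4 S 2, but not 0 S 2.
Euclidean (axiom 5): no — 0 S 4 and 0 S 0, but not 4 S 0.
Serial (axiom D): yes — every world has a successor (e.g. 0 S 0).
Reflexive (axiom T): yes — every world is S-related to itself.
So F validates K; K4 would additionally require S to be transitive. The strongest is K.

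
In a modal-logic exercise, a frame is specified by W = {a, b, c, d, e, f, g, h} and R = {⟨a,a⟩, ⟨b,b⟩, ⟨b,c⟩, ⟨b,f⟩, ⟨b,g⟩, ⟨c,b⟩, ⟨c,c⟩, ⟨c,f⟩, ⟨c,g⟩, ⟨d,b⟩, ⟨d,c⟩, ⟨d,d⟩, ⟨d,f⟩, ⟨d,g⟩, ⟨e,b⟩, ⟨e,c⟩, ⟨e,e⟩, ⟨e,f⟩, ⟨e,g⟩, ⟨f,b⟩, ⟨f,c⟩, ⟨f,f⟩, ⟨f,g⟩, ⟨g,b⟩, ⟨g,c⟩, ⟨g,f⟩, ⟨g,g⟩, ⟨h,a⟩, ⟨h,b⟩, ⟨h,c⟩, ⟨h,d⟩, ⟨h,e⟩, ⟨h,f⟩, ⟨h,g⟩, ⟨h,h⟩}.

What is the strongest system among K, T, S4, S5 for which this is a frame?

Reflexive (axiom T): yes — every world is R-related to itself.
Transitive (axiom 4): yes — every two-step R-path is closed by a direct edge.
Euclidean (axiom 5): no — h R a and h R b, but not a R b.
So F validates K, T, S4; S5 would additionally require R to be Euclidean. The strongest is S4.

S4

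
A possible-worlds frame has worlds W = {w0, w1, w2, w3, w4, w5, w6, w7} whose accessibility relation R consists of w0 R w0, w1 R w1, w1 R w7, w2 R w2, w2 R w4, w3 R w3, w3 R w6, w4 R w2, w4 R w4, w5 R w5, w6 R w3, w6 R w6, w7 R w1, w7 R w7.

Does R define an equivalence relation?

Reflexive: yes — every world is R-related to itself.
Symmetric: yes — every pair in R has its reverse in R.
Transitive: yes — every two-step R-path is closed by a direct edge.
So R is an equivalence relation.

Yes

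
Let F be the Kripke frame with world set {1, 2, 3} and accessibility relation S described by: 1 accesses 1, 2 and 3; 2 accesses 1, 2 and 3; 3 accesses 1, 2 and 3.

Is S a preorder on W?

Yes

Reflexive: yes — every world is S-related to itself.
Transitive: yes — every two-step S-path is closed by a direct edge.
So S is a preorder.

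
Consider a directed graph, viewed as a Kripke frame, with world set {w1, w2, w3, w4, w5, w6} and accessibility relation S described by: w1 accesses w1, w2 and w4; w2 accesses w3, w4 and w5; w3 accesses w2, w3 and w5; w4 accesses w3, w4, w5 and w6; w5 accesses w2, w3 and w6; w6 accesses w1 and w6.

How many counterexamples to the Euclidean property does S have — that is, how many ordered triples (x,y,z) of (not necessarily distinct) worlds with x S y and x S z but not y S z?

22

Enumerating: (w1,w2,w1), (w1,w2,w2), (w1,w4,w1), (w1,w4,w2), (w2,w3,w4), (w2,w5,w4), (w2,w5,w5), (w3,w2,w2), (w3,w5,w5), (w4,w3,w4), (w4,w3,w6), (w4,w5,w4), … and 10 more.
Total: 22.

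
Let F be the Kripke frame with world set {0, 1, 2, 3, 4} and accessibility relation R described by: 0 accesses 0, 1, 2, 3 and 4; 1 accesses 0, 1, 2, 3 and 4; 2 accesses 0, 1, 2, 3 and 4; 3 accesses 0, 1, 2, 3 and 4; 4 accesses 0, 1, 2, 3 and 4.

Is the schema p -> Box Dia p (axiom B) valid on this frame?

By correspondence theory, B is valid on a frame iff R is symmetric.
Symmetric: yes — every pair in R has its reverse in R.

Yes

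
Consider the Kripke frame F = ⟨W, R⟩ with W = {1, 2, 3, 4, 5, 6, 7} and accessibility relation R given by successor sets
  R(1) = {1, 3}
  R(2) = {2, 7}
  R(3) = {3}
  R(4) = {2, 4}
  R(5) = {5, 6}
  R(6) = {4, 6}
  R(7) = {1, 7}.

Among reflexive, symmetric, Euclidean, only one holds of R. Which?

Reflexive: yes — every world is R-related to itself.
Symmetric: no — 1 R 3 but not 3 R 1.
Euclidean: no — 1 R 3 and 1 R 1, but not 3 R 1.
Only reflexive holds.

reflexive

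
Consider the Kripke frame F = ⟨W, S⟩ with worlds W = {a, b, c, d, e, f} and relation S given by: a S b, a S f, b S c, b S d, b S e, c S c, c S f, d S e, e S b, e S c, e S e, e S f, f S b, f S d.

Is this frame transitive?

Transitive: no — a S b and b S c, but not a S c.

No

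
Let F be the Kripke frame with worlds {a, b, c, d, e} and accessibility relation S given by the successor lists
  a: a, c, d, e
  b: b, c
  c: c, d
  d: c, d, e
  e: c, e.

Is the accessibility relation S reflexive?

Yes

Reflexive: yes — every world is S-related to itself.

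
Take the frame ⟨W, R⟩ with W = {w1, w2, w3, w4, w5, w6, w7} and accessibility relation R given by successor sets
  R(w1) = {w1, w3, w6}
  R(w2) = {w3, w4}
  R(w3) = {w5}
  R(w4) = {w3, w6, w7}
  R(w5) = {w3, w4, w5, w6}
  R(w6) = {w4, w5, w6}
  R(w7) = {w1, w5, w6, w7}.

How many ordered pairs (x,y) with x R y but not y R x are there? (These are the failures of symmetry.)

Enumerating: (w1,w3), (w1,w6), (w2,w3), (w2,w4), (w4,w3), (w4,w7), (w5,w4), (w7,w1), (w7,w5), (w7,w6).

10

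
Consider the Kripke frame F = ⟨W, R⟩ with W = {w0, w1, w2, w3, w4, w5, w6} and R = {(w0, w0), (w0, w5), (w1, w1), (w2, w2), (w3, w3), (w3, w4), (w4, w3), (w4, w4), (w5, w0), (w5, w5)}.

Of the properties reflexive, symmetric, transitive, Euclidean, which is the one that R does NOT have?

Reflexive: no — w6 is not related to itself.
Symmetric: yes — every pair in R has its reverse in R.
Transitive: yes — every two-step R-path is closed by a direct edge.
Euclidean: yes — any two successors of a common world are R-related.
Only reflexive fails.

reflexive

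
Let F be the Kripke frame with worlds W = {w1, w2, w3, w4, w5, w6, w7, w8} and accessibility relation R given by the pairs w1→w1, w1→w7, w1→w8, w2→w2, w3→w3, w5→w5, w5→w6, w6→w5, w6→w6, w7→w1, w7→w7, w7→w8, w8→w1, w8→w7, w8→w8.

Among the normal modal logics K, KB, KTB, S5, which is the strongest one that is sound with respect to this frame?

KB

Symmetric (axiom B): yes — every pair in R has its reverse in R.
Reflexive (axiom T): no — w4 is not related to itself.
Euclidean (axiom 5): yes — any two successors of a common world are R-related.
So F validates K, KB; KTB would additionally require R to be reflexive. The strongest is KB.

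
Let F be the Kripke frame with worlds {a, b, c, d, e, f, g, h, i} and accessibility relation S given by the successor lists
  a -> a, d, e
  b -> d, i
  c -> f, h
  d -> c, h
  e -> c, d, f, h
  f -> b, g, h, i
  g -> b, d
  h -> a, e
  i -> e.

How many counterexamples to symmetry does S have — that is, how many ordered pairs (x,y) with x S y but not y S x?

19

Enumerating: (a,d), (a,e), (b,d), (b,i), (c,f), (c,h), (d,c), (d,h), (e,c), (e,d), (e,f), (f,b), … and 7 more.
Total: 19.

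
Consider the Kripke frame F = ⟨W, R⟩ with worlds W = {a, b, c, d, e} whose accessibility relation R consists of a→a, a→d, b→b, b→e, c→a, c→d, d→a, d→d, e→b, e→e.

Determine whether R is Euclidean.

Yes

Euclidean: yes — any two successors of a common world are R-related.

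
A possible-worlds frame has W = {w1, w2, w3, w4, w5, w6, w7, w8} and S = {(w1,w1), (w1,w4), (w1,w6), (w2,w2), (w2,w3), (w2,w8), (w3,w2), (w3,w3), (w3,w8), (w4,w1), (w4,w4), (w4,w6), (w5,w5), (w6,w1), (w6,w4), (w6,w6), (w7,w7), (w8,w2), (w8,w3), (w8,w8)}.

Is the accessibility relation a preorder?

Yes

Reflexive: yes — every world is S-related to itself.
Transitive: yes — every two-step S-path is closed by a direct edge.
So S is a preorder.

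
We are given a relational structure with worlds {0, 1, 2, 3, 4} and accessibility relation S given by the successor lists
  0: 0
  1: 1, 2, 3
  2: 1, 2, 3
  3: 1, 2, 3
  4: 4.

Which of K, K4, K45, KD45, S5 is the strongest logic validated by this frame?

S5

Transitive (axiom 4): yes — every two-step S-path is closed by a direct edge.
Euclidean (axiom 5): yes — any two successors of a common world are S-related.
Serial (axiom D): yes — every world has a successor (e.g. 0 S 0).
Reflexive (axiom T): yes — every world is S-related to itself.
So F validates K, K4, K45, KD45, S5. The strongest is S5.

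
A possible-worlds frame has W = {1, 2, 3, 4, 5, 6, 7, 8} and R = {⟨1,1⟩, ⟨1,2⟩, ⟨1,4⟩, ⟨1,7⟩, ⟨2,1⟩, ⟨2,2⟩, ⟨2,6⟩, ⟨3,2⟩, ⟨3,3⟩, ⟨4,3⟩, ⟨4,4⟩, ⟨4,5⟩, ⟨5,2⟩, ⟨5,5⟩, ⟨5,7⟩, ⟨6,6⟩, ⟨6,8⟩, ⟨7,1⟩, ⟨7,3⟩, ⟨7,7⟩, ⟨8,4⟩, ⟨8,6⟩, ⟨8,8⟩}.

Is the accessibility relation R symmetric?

Symmetric: no — 1 R 4 but not 4 R 1.

No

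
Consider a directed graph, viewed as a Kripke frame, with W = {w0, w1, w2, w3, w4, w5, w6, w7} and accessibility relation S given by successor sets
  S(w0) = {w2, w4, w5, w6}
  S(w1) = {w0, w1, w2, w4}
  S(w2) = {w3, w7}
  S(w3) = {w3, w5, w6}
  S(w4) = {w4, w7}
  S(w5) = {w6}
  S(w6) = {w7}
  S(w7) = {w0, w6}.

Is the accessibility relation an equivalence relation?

No

Reflexive: no — w0 is not related to itself.
Symmetric: no — w0 S w2 but not w2 S w0.
Transitive: no — w0 S w2 and w2 S w3, but not w0 S w3.
So S is not an equivalence relation.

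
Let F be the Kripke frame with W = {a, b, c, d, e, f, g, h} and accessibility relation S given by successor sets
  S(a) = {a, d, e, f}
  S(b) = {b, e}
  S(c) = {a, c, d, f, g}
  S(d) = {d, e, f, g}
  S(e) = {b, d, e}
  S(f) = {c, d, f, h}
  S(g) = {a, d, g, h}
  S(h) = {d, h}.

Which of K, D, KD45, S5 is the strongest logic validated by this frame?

D

Serial (axiom D): yes — every world has a successor (e.g. a S a).
Euclidean (axiom 5): no — a S e and a S f, but not e S f.
Transitive (axiom 4): no — a S d and d S g, but not a S g.
Reflexive (axiom T): yes — every world is S-related to itself.
So F validates K, D; KD45 would additionally require S to be Euclidean and transitive. The strongest is D.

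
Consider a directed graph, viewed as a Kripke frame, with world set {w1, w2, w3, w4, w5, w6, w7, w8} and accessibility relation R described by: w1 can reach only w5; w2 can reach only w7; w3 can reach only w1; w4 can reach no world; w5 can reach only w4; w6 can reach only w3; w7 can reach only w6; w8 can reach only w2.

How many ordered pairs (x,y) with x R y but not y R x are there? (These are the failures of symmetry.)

7

Enumerating: (w1,w5), (w2,w7), (w3,w1), (w5,w4), (w6,w3), (w7,w6), (w8,w2).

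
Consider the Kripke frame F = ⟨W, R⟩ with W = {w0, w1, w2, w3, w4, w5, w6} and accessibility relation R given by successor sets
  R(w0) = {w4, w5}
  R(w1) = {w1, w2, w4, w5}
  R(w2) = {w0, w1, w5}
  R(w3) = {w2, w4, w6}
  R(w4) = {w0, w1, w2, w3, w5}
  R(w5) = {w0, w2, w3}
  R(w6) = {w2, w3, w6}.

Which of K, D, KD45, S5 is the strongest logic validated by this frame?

D

Serial (axiom D): yes — every world has a successor (e.g. w0 R w4).
Euclidean (axiom 5): no — w0 R w5 and w0 R w4, but not w5 R w4.
Transitive (axiom 4): no — w0 R w4 and w4 R w1, but not w0 R w1.
Reflexive (axiom T): no — w0 is not related to itself.
So F validates K, D; KD45 would additionally require R to be Euclidean and transitive. The strongest is D.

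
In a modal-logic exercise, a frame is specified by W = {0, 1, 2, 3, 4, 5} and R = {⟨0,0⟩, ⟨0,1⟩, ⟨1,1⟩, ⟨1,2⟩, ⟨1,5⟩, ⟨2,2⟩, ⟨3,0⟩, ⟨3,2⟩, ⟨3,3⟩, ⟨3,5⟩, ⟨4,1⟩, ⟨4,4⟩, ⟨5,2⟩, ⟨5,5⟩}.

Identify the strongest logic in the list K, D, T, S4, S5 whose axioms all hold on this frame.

T

Serial (axiom D): yes — every world has a successor (e.g. 0 R 0).
Reflexive (axiom T): yes — every world is R-related to itself.
Transitive (axiom 4): no — 0 R 1 and 1 R 2, but not 0 R 2.
Euclidean (axiom 5): no — 1 R 2 and 1 R 5, but not 2 R 5.
So F validates K, D, T; S4 would additionally require R to be transitive. The strongest is T.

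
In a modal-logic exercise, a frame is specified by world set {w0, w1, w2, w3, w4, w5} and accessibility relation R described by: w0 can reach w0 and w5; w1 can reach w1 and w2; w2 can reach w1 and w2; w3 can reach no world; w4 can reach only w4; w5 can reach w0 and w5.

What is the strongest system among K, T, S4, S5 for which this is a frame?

Reflexive (axiom T): no — w3 is not related to itself.
Transitive (axiom 4): yes — every two-step R-path is closed by a direct edge.
Euclidean (axiom 5): yes — any two successors of a common world are R-related.
So F validates K; T would additionally require R to be reflexive. The strongest is K.

K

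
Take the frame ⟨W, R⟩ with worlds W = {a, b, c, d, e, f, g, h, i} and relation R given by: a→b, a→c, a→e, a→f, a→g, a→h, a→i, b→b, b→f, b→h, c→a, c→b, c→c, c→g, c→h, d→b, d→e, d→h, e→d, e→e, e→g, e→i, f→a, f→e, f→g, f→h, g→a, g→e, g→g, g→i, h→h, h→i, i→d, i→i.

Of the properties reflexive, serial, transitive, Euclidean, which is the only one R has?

Reflexive: no — a is not related to itself.
Serial: yes — every world has a successor (e.g. a R b).
Transitive: no — a R e and e R d, but not a R d.
Euclidean: no — a R b and a R c, but not b R c.
Only serial holds.

serial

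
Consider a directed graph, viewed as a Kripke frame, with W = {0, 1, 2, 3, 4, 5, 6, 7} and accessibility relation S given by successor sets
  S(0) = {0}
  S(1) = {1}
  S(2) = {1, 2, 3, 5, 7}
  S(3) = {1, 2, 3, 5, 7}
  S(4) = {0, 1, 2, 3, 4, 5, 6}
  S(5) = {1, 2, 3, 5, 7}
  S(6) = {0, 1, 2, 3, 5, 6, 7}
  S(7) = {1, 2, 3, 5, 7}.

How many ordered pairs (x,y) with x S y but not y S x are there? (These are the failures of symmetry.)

16

Enumerating: (2,1), (3,1), (4,0), (4,1), (4,2), (4,3), (4,5), (4,6), (5,1), (6,0), (6,1), (6,2), (6,3), (6,5), (6,7), (7,1).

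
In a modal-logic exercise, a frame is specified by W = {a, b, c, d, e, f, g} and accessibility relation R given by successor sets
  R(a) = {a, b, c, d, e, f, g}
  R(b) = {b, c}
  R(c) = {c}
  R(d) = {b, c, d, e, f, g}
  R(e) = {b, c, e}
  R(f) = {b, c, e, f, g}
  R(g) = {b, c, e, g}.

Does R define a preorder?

Yes

Reflexive: yes — every world is R-related to itself.
Transitive: yes — every two-step R-path is closed by a direct edge.
So R is a preorder.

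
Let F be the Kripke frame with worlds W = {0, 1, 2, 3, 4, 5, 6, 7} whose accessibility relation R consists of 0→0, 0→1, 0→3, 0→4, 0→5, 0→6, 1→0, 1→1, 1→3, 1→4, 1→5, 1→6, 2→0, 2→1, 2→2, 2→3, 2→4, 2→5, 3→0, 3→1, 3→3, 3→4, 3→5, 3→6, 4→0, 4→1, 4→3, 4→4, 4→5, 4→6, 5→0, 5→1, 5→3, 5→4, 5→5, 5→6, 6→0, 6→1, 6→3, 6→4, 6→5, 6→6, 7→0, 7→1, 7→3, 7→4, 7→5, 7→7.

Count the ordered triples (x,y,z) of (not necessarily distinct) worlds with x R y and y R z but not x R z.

Enumerating: (2,0,6), (2,1,6), (2,3,6), (2,4,6), (2,5,6), (7,0,6), (7,1,6), (7,3,6), (7,4,6), (7,5,6).

10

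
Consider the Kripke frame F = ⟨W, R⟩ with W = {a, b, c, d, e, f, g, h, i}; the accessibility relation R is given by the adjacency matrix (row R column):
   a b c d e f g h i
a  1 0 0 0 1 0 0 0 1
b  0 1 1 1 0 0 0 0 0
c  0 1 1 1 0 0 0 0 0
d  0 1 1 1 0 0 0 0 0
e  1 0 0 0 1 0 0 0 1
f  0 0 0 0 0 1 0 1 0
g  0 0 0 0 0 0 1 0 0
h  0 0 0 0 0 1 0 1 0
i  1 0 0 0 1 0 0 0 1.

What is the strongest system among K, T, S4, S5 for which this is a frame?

Reflexive (axiom T): yes — every world is R-related to itself.
Transitive (axiom 4): yes — every two-step R-path is closed by a direct edge.
Euclidean (axiom 5): yes — any two successors of a common world are R-related.
So F validates K, T, S4, S5. The strongest is S5.

S5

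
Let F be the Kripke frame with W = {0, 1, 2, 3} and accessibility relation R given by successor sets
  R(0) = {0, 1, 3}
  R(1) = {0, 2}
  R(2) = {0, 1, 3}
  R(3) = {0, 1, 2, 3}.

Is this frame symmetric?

No

Symmetric: no — 2 R 0 but not 0 R 2.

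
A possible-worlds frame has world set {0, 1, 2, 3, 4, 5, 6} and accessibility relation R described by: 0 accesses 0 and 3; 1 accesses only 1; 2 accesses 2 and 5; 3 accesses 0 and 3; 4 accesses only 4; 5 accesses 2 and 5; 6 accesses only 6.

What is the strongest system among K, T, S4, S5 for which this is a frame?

Reflexive (axiom T): yes — every world is R-related to itself.
Transitive (axiom 4): yes — every two-step R-path is closed by a direct edge.
Euclidean (axiom 5): yes — any two successors of a common world are R-related.
So F validates K, T, S4, S5. The strongest is S5.

S5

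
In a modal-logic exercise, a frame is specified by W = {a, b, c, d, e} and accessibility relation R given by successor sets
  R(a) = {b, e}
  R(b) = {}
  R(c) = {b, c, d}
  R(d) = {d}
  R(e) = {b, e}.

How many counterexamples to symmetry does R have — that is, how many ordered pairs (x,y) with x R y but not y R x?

Enumerating: (a,b), (a,e), (c,b), (c,d), (e,b).

5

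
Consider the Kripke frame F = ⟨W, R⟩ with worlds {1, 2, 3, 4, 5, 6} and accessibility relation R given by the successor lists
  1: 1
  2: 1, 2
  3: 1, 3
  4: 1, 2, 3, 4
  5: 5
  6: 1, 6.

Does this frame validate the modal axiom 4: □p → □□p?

By correspondence theory, 4 is valid on a frame iff R is transitive.
Transitive: yes — every two-step R-path is closed by a direct edge.

Yes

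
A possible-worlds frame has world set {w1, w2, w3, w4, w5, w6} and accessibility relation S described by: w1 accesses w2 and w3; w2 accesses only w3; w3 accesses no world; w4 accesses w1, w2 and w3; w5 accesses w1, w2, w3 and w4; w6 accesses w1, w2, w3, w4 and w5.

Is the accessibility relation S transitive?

Transitive: yes — every two-step S-path is closed by a direct edge.

Yes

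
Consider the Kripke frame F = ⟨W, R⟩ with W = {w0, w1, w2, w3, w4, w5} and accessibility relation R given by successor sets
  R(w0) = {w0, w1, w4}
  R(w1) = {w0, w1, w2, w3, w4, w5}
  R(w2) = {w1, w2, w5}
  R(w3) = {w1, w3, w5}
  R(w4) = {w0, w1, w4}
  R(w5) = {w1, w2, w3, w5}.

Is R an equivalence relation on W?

No

Reflexive: yes — every world is R-related to itself.
Symmetric: yes — every pair in R has its reverse in R.
Transitive: no — w0 R w1 and w1 R w2, but not w0 R w2.
So R is not an equivalence relation.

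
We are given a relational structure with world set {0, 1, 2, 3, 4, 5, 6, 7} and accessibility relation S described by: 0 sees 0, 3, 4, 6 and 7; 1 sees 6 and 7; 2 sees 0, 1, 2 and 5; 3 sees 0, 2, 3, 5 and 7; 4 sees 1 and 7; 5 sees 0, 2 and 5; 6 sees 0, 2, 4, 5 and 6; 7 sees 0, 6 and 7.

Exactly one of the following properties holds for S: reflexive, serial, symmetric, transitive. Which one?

serial

Reflexive: no — 1 is not related to itself.
Serial: yes — every world has a successor (e.g. 0 S 0).
Symmetric: no — 0 S 4 but not 4 S 0.
Transitive: no — 0 S 3 and 3 S 2, but not 0 S 2.
Only serial holds.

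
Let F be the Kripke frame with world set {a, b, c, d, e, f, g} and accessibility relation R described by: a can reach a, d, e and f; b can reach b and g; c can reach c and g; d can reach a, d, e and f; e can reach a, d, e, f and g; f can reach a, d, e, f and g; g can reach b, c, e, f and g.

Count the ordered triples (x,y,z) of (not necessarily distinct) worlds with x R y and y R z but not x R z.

Enumerating: (a,e,g), (a,f,g), (b,g,c), (b,g,e), (b,g,f), (c,g,b), (c,g,e), (c,g,f), (d,e,g), (d,f,g), (e,g,b), (e,g,c), (f,g,b), (f,g,c), (g,e,a), (g,e,d), (g,f,a), (g,f,d).

18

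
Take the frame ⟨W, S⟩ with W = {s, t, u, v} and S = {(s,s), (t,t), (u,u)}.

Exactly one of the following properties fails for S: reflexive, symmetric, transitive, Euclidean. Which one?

reflexive

Reflexive: no — v is not related to itself.
Symmetric: yes — every pair in S has its reverse in S.
Transitive: yes — every two-step S-path is closed by a direct edge.
Euclidean: yes — any two successors of a common world are S-related.
Only reflexive fails.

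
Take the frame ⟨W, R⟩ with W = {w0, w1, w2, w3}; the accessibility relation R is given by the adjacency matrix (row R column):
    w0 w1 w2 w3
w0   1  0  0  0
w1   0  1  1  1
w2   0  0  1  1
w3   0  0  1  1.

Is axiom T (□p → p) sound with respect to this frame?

Yes

Axiom T corresponds to the accessibility relation being reflexive.
Reflexive: yes — every world is R-related to itself.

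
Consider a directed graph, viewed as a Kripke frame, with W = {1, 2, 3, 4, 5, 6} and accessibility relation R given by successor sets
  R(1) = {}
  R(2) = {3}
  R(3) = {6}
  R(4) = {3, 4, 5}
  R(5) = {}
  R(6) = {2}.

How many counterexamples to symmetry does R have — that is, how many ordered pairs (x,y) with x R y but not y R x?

5

Enumerating: (2,3), (3,6), (4,3), (4,5), (6,2).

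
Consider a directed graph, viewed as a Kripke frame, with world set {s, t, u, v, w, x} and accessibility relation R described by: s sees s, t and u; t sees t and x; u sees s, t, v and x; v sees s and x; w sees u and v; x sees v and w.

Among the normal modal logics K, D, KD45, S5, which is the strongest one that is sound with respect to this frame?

Serial (axiom D): yes — every world has a successor (e.g. s R s).
Euclidean (axiom 5): no — s R t and s R u, but not t R u.
Transitive (axiom 4): no — s R t and t R x, but not s R x.
Reflexive (axiom T): no — u is not related to itself.
So F validates K, D; KD45 would additionally require R to be Euclidean and transitive. The strongest is D.

D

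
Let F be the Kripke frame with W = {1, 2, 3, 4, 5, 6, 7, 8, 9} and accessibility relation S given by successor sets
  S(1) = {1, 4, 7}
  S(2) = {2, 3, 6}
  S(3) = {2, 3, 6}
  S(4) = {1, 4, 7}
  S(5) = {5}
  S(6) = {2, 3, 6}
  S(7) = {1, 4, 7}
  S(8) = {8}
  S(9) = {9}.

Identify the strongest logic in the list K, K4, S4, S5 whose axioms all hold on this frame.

S5

Transitive (axiom 4): yes — every two-step S-path is closed by a direct edge.
Reflexive (axiom T): yes — every world is S-related to itself.
Euclidean (axiom 5): yes — any two successors of a common world are S-related.
So F validates K, K4, S4, S5. The strongest is S5.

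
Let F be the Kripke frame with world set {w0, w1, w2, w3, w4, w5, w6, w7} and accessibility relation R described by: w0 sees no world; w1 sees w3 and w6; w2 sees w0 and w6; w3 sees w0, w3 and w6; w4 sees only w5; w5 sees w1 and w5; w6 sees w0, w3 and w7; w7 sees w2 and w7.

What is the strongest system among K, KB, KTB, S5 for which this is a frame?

Symmetric (axiom B): no — w1 R w3 but not w3 R w1.
Reflexive (axiom T): no — w0 is not related to itself.
Euclidean (axiom 5): no — w2 R w0 and w2 R w6, but not w0 R w6.
So F validates K; KB would additionally require R to be symmetric. The strongest is K.

K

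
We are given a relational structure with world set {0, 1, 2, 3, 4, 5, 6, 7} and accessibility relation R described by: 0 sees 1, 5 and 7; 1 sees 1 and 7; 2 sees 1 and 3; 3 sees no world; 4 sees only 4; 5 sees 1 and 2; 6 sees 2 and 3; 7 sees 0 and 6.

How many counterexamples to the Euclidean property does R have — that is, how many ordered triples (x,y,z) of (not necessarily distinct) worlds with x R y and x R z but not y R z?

Enumerating: (0,1,5), (0,5,5), (0,5,7), (0,7,1), (0,7,5), (0,7,7), (1,7,1), (1,7,7), (2,1,3), (2,3,1), (2,3,3), (5,1,2), … and 8 more.
Total: 20.

20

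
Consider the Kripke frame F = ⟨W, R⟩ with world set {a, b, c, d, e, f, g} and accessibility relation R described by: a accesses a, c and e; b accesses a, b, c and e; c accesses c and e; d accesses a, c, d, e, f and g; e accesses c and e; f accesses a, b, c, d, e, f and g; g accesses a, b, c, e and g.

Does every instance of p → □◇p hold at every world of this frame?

No

By correspondence theory, B is valid on a frame iff R is symmetric.
Symmetric: no — a R c but not c R a.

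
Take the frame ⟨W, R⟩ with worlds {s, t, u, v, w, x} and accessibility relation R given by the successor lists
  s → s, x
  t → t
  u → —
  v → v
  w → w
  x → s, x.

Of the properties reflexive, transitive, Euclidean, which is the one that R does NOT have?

Reflexive: no — u is not related to itself.
Transitive: yes — every two-step R-path is closed by a direct edge.
Euclidean: yes — any two successors of a common world are R-related.
Only reflexive fails.

reflexive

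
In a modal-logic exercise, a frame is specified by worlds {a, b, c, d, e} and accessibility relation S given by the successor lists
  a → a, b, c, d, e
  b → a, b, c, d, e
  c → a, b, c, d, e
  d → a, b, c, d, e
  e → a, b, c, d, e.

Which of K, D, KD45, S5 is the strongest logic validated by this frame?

S5

Serial (axiom D): yes — every world has a successor (e.g. a S a).
Euclidean (axiom 5): yes — any two successors of a common world are S-related.
Transitive (axiom 4): yes — every two-step S-path is closed by a direct edge.
Reflexive (axiom T): yes — every world is S-related to itself.
So F validates K, D, KD45, S5. The strongest is S5.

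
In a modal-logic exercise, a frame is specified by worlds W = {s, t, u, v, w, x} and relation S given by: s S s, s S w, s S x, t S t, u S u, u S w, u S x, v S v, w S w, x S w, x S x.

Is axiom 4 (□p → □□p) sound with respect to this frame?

Yes

Axiom 4 corresponds to the accessibility relation being transitive.
Transitive: yes — every two-step S-path is closed by a direct edge.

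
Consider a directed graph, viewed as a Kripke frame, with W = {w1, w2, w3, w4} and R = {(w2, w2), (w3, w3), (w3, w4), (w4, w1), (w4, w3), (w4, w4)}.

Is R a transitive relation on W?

Transitive: no — w3 R w4 and w4 R w1, but not w3 R w1.

No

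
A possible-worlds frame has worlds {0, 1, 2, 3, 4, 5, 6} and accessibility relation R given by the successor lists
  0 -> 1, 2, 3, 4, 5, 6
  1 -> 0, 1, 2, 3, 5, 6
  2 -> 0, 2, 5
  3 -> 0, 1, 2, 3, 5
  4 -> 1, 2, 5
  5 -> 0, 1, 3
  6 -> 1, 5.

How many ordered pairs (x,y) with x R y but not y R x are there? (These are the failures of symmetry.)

Enumerating: (0,4), (0,6), (1,2), (2,5), (3,2), (4,1), (4,2), (4,5), (6,5).

9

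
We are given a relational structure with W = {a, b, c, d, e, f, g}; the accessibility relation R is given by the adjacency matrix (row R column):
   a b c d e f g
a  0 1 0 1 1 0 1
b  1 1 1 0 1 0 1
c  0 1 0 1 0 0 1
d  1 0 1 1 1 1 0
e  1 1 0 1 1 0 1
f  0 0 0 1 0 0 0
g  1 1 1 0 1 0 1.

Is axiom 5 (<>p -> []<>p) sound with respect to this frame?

No

The schema 5 characterises exactly the Euclidean frames.
Euclidean: no — a R b and a R d, but not b R d.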